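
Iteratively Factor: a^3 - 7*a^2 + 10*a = (a - 2)*(a^2 - 5*a) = (a - 5)*(a - 2)*(a)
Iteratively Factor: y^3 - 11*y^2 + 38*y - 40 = (y - 4)*(y^2 - 7*y + 10) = (y - 5)*(y - 4)*(y - 2)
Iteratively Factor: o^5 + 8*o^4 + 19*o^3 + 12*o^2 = (o + 1)*(o^4 + 7*o^3 + 12*o^2) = (o + 1)*(o + 3)*(o^3 + 4*o^2) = o*(o + 1)*(o + 3)*(o^2 + 4*o) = o^2*(o + 1)*(o + 3)*(o + 4)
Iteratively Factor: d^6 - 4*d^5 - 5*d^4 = (d)*(d^5 - 4*d^4 - 5*d^3) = d^2*(d^4 - 4*d^3 - 5*d^2) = d^3*(d^3 - 4*d^2 - 5*d) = d^4*(d^2 - 4*d - 5) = d^4*(d - 5)*(d + 1)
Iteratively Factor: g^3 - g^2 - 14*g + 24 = (g - 2)*(g^2 + g - 12) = (g - 3)*(g - 2)*(g + 4)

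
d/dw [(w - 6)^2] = 2*w - 12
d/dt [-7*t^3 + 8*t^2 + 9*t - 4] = -21*t^2 + 16*t + 9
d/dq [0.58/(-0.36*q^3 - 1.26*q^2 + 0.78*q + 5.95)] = (0.6264*q^2 + 1.4616*q - 0.4524)/(0.36*q^3 + 1.26*q^2 - 0.78*q - 5.95)^2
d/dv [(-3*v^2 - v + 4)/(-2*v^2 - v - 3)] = (v^2 + 34*v + 7)/(4*v^4 + 4*v^3 + 13*v^2 + 6*v + 9)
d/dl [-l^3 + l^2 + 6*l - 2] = -3*l^2 + 2*l + 6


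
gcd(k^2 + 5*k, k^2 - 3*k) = k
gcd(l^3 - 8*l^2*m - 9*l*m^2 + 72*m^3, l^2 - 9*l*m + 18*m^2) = l - 3*m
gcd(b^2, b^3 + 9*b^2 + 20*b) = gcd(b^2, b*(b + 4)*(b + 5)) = b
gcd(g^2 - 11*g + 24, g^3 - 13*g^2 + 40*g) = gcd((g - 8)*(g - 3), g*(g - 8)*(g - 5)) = g - 8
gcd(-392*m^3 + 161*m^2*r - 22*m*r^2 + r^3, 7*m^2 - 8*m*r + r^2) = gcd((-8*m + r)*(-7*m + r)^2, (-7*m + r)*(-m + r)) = -7*m + r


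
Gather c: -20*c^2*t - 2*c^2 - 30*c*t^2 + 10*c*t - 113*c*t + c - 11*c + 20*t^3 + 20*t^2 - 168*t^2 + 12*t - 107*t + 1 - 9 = c^2*(-20*t - 2) + c*(-30*t^2 - 103*t - 10) + 20*t^3 - 148*t^2 - 95*t - 8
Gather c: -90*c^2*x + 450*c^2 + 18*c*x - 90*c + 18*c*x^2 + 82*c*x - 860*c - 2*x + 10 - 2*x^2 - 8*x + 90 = c^2*(450 - 90*x) + c*(18*x^2 + 100*x - 950) - 2*x^2 - 10*x + 100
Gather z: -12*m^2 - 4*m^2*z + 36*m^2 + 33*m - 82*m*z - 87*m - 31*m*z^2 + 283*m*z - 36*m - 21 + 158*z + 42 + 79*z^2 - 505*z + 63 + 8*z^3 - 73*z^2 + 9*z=24*m^2 - 90*m + 8*z^3 + z^2*(6 - 31*m) + z*(-4*m^2 + 201*m - 338) + 84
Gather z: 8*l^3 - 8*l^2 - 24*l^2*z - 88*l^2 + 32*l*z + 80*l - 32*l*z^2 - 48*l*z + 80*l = 8*l^3 - 96*l^2 - 32*l*z^2 + 160*l + z*(-24*l^2 - 16*l)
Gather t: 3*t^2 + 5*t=3*t^2 + 5*t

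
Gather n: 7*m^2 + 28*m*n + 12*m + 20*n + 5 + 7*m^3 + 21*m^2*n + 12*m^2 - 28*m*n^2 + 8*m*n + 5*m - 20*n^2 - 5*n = 7*m^3 + 19*m^2 + 17*m + n^2*(-28*m - 20) + n*(21*m^2 + 36*m + 15) + 5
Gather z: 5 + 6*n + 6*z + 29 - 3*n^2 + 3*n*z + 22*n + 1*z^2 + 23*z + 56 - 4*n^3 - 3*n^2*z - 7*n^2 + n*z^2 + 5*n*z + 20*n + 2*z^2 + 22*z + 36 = -4*n^3 - 10*n^2 + 48*n + z^2*(n + 3) + z*(-3*n^2 + 8*n + 51) + 126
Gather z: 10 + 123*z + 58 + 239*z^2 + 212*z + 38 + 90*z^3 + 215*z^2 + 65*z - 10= 90*z^3 + 454*z^2 + 400*z + 96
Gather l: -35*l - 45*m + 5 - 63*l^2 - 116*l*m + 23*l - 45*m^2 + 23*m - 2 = -63*l^2 + l*(-116*m - 12) - 45*m^2 - 22*m + 3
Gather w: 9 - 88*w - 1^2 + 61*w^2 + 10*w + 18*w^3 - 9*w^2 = 18*w^3 + 52*w^2 - 78*w + 8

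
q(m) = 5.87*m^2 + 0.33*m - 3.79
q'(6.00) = 70.77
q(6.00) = 209.51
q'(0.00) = 0.33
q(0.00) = -3.79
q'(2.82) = 33.44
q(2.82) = 43.82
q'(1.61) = 19.23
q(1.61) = 11.96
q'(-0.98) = -11.18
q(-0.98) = 1.52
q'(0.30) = 3.85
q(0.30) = -3.16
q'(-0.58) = -6.48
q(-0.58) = -2.01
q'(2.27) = 26.98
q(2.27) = 27.21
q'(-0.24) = -2.49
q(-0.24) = -3.53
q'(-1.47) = -16.93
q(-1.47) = 8.41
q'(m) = 11.74*m + 0.33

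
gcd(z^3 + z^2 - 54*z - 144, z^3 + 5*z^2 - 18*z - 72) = z^2 + 9*z + 18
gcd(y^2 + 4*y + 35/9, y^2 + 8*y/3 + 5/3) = y + 5/3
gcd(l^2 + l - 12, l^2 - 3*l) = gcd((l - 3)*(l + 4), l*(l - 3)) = l - 3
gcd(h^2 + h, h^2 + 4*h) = h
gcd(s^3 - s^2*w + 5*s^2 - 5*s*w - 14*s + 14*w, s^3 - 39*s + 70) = s^2 + 5*s - 14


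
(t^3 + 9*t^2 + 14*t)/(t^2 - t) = (t^2 + 9*t + 14)/(t - 1)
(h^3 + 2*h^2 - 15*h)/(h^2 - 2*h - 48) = h*(-h^2 - 2*h + 15)/(-h^2 + 2*h + 48)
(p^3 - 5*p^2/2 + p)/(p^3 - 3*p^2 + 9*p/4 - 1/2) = 2*p/(2*p - 1)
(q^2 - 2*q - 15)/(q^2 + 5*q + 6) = (q - 5)/(q + 2)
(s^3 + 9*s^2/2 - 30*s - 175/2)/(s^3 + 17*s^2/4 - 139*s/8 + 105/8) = 4*(2*s^2 - 5*s - 25)/(8*s^2 - 22*s + 15)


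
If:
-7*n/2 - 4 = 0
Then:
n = -8/7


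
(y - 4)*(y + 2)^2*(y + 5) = y^4 + 5*y^3 - 12*y^2 - 76*y - 80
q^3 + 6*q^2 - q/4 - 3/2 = (q - 1/2)*(q + 1/2)*(q + 6)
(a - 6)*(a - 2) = a^2 - 8*a + 12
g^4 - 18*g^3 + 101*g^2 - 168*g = g*(g - 8)*(g - 7)*(g - 3)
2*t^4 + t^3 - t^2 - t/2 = t*(t - sqrt(2)/2)*(sqrt(2)*t + 1)*(sqrt(2)*t + sqrt(2)/2)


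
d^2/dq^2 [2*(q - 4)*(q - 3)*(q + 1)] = 12*q - 24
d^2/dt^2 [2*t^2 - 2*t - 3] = 4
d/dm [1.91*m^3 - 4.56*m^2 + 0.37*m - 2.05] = 5.73*m^2 - 9.12*m + 0.37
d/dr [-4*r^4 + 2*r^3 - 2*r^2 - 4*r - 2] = -16*r^3 + 6*r^2 - 4*r - 4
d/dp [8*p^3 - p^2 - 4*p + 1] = 24*p^2 - 2*p - 4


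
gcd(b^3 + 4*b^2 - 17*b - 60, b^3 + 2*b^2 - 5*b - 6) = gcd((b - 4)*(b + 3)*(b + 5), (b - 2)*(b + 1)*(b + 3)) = b + 3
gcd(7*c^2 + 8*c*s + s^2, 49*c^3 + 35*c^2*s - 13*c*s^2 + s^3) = c + s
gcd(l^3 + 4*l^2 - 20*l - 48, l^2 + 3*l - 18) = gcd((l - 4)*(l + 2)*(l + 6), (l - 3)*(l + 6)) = l + 6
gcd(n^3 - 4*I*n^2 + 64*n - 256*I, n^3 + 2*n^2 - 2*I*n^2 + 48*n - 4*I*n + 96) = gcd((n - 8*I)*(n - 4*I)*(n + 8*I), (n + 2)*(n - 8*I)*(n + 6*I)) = n - 8*I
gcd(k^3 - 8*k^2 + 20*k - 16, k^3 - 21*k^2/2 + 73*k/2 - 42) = k - 4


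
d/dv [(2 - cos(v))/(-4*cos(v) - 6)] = -7*sin(v)/(2*(2*cos(v) + 3)^2)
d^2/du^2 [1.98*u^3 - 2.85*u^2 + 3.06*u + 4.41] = 11.88*u - 5.7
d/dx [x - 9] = 1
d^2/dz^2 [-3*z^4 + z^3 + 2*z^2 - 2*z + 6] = -36*z^2 + 6*z + 4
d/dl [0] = 0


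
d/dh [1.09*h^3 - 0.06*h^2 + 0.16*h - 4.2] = 3.27*h^2 - 0.12*h + 0.16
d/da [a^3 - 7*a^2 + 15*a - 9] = 3*a^2 - 14*a + 15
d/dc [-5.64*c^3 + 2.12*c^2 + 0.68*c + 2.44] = -16.92*c^2 + 4.24*c + 0.68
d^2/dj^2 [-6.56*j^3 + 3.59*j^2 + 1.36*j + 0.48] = 7.18 - 39.36*j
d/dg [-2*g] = -2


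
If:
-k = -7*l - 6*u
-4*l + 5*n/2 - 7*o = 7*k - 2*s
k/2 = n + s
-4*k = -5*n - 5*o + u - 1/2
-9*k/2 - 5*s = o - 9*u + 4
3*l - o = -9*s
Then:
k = 707/13098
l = -3356/6549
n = -2225/13098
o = 2047/8732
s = 1719/8732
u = 5299/8732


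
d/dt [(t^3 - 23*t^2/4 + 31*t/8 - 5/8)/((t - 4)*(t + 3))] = (8*t^4 - 16*t^3 - 273*t^2 + 1114*t - 377)/(8*(t^4 - 2*t^3 - 23*t^2 + 24*t + 144))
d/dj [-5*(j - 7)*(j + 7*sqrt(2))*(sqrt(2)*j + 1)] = -15*sqrt(2)*j^2 - 150*j + 70*sqrt(2)*j - 35*sqrt(2) + 525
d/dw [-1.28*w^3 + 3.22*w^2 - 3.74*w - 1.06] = -3.84*w^2 + 6.44*w - 3.74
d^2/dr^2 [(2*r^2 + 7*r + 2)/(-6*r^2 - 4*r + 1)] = 4*(-102*r^3 - 126*r^2 - 135*r - 37)/(216*r^6 + 432*r^5 + 180*r^4 - 80*r^3 - 30*r^2 + 12*r - 1)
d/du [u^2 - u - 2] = 2*u - 1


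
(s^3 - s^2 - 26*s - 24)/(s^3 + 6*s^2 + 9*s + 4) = (s - 6)/(s + 1)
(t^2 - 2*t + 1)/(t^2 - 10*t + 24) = (t^2 - 2*t + 1)/(t^2 - 10*t + 24)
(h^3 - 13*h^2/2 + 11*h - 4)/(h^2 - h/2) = h - 6 + 8/h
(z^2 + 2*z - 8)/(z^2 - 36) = (z^2 + 2*z - 8)/(z^2 - 36)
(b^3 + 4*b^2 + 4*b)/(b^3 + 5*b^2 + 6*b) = (b + 2)/(b + 3)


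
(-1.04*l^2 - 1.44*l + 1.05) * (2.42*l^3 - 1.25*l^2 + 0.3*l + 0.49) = -2.5168*l^5 - 2.1848*l^4 + 4.029*l^3 - 2.2541*l^2 - 0.3906*l + 0.5145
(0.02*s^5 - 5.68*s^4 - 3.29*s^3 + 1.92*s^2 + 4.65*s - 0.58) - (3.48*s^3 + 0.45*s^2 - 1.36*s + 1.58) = 0.02*s^5 - 5.68*s^4 - 6.77*s^3 + 1.47*s^2 + 6.01*s - 2.16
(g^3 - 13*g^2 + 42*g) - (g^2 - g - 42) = g^3 - 14*g^2 + 43*g + 42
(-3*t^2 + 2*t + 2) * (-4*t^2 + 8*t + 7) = 12*t^4 - 32*t^3 - 13*t^2 + 30*t + 14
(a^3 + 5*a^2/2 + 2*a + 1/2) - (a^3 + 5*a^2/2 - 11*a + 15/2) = 13*a - 7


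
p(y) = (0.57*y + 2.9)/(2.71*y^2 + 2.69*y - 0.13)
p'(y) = (-5.42*y - 2.69)*(0.57*y + 2.9)/(2.71*y^2 + 2.69*y - 0.13)^2 + 0.57/(2.71*y^2 + 2.69*y - 0.13) = (1.5447*y^2 + 1.5333*y - (0.57*y + 2.9)*(5.42*y + 2.69) - 0.0741)/(2.71*y^2 + 2.69*y - 0.13)^2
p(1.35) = 0.43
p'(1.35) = -0.45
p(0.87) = 0.80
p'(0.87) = -1.25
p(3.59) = 0.11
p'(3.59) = -0.04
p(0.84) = 0.84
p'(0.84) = -1.36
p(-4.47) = 0.01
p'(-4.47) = 0.02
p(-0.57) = -3.29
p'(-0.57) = 0.95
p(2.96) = 0.15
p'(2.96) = -0.07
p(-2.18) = 0.24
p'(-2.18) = 0.40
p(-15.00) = -0.01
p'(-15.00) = -0.00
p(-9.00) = -0.01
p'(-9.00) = 0.00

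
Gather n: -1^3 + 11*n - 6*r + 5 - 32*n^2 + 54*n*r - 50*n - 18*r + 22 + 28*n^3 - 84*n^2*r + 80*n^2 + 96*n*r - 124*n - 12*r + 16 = 28*n^3 + n^2*(48 - 84*r) + n*(150*r - 163) - 36*r + 42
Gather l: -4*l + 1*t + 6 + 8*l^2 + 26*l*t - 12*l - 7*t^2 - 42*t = 8*l^2 + l*(26*t - 16) - 7*t^2 - 41*t + 6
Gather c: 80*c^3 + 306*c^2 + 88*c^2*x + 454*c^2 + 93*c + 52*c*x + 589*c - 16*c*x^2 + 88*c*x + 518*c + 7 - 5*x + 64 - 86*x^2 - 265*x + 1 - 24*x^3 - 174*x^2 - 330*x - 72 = 80*c^3 + c^2*(88*x + 760) + c*(-16*x^2 + 140*x + 1200) - 24*x^3 - 260*x^2 - 600*x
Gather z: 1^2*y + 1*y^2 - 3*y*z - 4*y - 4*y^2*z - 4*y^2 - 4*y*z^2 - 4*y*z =-3*y^2 - 4*y*z^2 - 3*y + z*(-4*y^2 - 7*y)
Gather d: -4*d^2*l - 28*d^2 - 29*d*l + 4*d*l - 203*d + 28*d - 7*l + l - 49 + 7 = d^2*(-4*l - 28) + d*(-25*l - 175) - 6*l - 42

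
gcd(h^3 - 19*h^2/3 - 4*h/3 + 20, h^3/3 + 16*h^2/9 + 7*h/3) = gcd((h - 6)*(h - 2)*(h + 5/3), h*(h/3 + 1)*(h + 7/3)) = 1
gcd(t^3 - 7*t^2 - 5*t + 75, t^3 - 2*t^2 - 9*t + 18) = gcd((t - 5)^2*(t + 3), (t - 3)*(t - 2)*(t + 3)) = t + 3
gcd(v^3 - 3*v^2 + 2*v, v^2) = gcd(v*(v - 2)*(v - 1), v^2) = v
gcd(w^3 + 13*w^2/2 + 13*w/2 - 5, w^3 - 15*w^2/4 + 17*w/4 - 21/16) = w - 1/2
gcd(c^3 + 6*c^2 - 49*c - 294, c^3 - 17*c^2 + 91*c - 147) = c - 7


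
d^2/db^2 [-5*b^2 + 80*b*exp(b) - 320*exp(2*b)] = 80*b*exp(b) - 1280*exp(2*b) + 160*exp(b) - 10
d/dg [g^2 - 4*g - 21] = 2*g - 4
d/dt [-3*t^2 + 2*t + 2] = 2 - 6*t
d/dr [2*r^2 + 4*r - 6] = 4*r + 4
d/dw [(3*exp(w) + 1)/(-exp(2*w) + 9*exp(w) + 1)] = (3*exp(2*w) + 2*exp(w) - 6)*exp(w)/(exp(4*w) - 18*exp(3*w) + 79*exp(2*w) + 18*exp(w) + 1)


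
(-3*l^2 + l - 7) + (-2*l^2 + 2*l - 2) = -5*l^2 + 3*l - 9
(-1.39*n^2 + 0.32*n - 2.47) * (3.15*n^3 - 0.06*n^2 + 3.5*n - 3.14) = -4.3785*n^5 + 1.0914*n^4 - 12.6647*n^3 + 5.6328*n^2 - 9.6498*n + 7.7558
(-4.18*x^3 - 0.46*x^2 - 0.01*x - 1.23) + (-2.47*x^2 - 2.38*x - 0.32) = -4.18*x^3 - 2.93*x^2 - 2.39*x - 1.55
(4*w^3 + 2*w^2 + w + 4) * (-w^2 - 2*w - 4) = -4*w^5 - 10*w^4 - 21*w^3 - 14*w^2 - 12*w - 16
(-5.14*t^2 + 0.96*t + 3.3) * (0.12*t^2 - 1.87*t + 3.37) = -0.6168*t^4 + 9.727*t^3 - 18.721*t^2 - 2.9358*t + 11.121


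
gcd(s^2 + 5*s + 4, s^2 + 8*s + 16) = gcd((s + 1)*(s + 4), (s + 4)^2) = s + 4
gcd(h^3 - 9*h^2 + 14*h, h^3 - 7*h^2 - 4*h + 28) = h^2 - 9*h + 14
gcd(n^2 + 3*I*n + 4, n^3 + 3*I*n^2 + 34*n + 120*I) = n + 4*I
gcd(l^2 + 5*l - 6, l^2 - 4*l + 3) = l - 1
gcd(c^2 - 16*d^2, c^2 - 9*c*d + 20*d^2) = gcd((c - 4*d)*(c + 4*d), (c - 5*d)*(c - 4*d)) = c - 4*d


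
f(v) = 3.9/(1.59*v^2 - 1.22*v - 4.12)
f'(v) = 3.9*(1.22 - 3.18*v)/(1.59*v^2 - 1.22*v - 4.12)^2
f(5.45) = 0.11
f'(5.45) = -0.05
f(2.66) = 1.00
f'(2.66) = -1.87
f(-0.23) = -1.04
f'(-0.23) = 0.54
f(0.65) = -0.92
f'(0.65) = -0.18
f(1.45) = -1.53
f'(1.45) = -2.04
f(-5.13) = 0.09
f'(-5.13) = 0.04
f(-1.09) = -4.33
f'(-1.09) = 22.51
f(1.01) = -1.05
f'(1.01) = -0.56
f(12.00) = 0.02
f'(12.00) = -0.00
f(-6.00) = 0.06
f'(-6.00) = 0.02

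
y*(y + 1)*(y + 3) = y^3 + 4*y^2 + 3*y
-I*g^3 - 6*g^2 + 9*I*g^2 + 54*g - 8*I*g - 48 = (g - 8)*(g - 6*I)*(-I*g + I)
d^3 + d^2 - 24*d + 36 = (d - 3)*(d - 2)*(d + 6)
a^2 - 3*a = a*(a - 3)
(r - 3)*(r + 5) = r^2 + 2*r - 15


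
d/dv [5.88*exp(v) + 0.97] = 5.88*exp(v)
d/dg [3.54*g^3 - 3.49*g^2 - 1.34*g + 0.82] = 10.62*g^2 - 6.98*g - 1.34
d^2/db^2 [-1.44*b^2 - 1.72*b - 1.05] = -2.88000000000000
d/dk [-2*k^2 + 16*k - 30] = 16 - 4*k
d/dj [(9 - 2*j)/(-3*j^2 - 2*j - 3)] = 6*(-j^2 + 9*j + 4)/(9*j^4 + 12*j^3 + 22*j^2 + 12*j + 9)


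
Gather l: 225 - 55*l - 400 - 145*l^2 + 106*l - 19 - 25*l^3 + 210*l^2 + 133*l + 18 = -25*l^3 + 65*l^2 + 184*l - 176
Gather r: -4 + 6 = 2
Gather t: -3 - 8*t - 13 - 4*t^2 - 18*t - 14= -4*t^2 - 26*t - 30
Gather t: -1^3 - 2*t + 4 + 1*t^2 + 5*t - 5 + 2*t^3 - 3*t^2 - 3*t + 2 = 2*t^3 - 2*t^2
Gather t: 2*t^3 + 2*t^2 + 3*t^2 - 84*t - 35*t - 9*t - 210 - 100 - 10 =2*t^3 + 5*t^2 - 128*t - 320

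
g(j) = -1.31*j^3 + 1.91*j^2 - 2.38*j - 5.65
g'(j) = -3.93*j^2 + 3.82*j - 2.38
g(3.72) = -55.51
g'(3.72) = -42.55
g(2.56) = -21.20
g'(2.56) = -18.36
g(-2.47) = 31.62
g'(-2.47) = -35.79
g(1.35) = -8.61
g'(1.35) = -4.39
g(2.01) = -13.36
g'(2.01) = -10.58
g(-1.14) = 1.49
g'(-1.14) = -11.84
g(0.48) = -6.50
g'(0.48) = -1.45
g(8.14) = -605.02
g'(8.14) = -231.69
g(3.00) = -30.97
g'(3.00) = -26.29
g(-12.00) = 2561.63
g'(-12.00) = -614.14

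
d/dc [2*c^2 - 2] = 4*c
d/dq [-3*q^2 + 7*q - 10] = 7 - 6*q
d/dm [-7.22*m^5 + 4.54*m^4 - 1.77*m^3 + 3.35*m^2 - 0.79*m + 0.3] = -36.1*m^4 + 18.16*m^3 - 5.31*m^2 + 6.7*m - 0.79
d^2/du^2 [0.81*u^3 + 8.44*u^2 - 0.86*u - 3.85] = 4.86*u + 16.88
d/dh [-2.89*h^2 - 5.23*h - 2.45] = -5.78*h - 5.23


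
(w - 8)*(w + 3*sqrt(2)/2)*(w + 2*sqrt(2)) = w^3 - 8*w^2 + 7*sqrt(2)*w^2/2 - 28*sqrt(2)*w + 6*w - 48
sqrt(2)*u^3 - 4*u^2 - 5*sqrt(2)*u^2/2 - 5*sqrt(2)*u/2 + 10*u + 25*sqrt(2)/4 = (u - 5/2)*(u - 5*sqrt(2)/2)*(sqrt(2)*u + 1)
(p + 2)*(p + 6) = p^2 + 8*p + 12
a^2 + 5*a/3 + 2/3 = (a + 2/3)*(a + 1)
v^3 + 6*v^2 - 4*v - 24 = (v - 2)*(v + 2)*(v + 6)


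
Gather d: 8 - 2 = 6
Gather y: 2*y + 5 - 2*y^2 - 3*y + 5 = -2*y^2 - y + 10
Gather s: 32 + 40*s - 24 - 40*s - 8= 0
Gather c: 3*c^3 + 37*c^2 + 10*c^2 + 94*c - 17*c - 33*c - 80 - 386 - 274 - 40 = 3*c^3 + 47*c^2 + 44*c - 780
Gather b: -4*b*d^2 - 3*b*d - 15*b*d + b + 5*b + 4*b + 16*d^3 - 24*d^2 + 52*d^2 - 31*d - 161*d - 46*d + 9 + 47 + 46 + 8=b*(-4*d^2 - 18*d + 10) + 16*d^3 + 28*d^2 - 238*d + 110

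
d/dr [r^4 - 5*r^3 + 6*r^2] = r*(4*r^2 - 15*r + 12)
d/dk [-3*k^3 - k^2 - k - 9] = -9*k^2 - 2*k - 1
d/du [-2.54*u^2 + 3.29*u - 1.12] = 3.29 - 5.08*u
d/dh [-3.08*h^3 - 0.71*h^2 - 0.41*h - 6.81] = -9.24*h^2 - 1.42*h - 0.41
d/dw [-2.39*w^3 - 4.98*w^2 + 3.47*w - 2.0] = -7.17*w^2 - 9.96*w + 3.47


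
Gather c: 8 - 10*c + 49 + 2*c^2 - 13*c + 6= 2*c^2 - 23*c + 63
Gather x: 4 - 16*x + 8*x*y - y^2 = x*(8*y - 16) - y^2 + 4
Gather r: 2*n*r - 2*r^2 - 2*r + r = -2*r^2 + r*(2*n - 1)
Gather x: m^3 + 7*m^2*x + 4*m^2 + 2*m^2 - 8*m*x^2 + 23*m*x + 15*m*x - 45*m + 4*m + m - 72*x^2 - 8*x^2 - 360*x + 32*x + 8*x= m^3 + 6*m^2 - 40*m + x^2*(-8*m - 80) + x*(7*m^2 + 38*m - 320)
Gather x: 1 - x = 1 - x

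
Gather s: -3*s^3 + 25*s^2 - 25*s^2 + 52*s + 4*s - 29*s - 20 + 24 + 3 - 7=-3*s^3 + 27*s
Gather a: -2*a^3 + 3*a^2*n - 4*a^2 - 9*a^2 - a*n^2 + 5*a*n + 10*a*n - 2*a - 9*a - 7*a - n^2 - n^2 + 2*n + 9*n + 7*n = -2*a^3 + a^2*(3*n - 13) + a*(-n^2 + 15*n - 18) - 2*n^2 + 18*n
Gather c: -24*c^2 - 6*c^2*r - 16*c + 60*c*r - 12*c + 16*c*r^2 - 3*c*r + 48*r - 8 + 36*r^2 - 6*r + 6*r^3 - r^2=c^2*(-6*r - 24) + c*(16*r^2 + 57*r - 28) + 6*r^3 + 35*r^2 + 42*r - 8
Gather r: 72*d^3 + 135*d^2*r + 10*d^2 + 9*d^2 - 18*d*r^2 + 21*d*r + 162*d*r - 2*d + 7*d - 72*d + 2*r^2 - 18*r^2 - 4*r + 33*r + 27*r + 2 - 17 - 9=72*d^3 + 19*d^2 - 67*d + r^2*(-18*d - 16) + r*(135*d^2 + 183*d + 56) - 24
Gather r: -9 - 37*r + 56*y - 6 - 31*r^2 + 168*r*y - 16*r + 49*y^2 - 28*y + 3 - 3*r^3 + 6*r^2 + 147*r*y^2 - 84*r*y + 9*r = -3*r^3 - 25*r^2 + r*(147*y^2 + 84*y - 44) + 49*y^2 + 28*y - 12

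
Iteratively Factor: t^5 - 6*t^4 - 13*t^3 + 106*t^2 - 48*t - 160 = (t - 5)*(t^4 - t^3 - 18*t^2 + 16*t + 32) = (t - 5)*(t - 4)*(t^3 + 3*t^2 - 6*t - 8) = (t - 5)*(t - 4)*(t + 4)*(t^2 - t - 2) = (t - 5)*(t - 4)*(t + 1)*(t + 4)*(t - 2)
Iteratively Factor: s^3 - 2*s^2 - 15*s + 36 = (s - 3)*(s^2 + s - 12) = (s - 3)*(s + 4)*(s - 3)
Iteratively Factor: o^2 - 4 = (o + 2)*(o - 2)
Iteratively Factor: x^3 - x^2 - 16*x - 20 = (x - 5)*(x^2 + 4*x + 4) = (x - 5)*(x + 2)*(x + 2)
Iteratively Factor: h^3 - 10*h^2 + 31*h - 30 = (h - 5)*(h^2 - 5*h + 6) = (h - 5)*(h - 3)*(h - 2)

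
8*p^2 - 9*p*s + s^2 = (-8*p + s)*(-p + s)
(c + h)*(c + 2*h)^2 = c^3 + 5*c^2*h + 8*c*h^2 + 4*h^3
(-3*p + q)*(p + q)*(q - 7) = -3*p^2*q + 21*p^2 - 2*p*q^2 + 14*p*q + q^3 - 7*q^2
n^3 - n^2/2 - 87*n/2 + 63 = (n - 6)*(n - 3/2)*(n + 7)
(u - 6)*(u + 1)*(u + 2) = u^3 - 3*u^2 - 16*u - 12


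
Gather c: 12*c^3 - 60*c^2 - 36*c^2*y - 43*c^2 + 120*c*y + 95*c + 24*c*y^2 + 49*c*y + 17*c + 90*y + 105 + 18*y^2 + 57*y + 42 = 12*c^3 + c^2*(-36*y - 103) + c*(24*y^2 + 169*y + 112) + 18*y^2 + 147*y + 147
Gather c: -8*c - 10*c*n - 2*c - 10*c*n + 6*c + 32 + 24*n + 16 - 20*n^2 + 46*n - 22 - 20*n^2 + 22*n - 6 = c*(-20*n - 4) - 40*n^2 + 92*n + 20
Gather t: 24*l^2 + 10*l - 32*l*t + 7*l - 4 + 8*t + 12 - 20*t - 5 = 24*l^2 + 17*l + t*(-32*l - 12) + 3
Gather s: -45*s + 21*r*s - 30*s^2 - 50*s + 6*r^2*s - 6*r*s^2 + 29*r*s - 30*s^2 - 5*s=s^2*(-6*r - 60) + s*(6*r^2 + 50*r - 100)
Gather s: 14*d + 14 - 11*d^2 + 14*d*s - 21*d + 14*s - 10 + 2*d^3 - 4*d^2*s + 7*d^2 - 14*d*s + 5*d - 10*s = 2*d^3 - 4*d^2 - 2*d + s*(4 - 4*d^2) + 4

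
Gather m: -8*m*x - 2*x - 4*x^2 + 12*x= -8*m*x - 4*x^2 + 10*x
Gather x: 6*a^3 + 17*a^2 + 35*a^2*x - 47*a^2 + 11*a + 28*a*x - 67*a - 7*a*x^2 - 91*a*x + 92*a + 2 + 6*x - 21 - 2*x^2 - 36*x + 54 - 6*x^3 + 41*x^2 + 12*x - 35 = 6*a^3 - 30*a^2 + 36*a - 6*x^3 + x^2*(39 - 7*a) + x*(35*a^2 - 63*a - 18)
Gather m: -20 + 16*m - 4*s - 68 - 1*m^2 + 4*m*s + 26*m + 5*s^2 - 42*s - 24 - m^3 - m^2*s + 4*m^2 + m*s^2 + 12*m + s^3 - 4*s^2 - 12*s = -m^3 + m^2*(3 - s) + m*(s^2 + 4*s + 54) + s^3 + s^2 - 58*s - 112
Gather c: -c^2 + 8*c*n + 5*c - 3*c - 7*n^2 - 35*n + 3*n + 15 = -c^2 + c*(8*n + 2) - 7*n^2 - 32*n + 15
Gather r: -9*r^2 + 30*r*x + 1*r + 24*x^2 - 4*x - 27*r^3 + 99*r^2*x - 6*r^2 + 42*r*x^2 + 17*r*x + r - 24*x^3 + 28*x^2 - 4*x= -27*r^3 + r^2*(99*x - 15) + r*(42*x^2 + 47*x + 2) - 24*x^3 + 52*x^2 - 8*x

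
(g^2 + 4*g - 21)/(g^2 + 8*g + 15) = (g^2 + 4*g - 21)/(g^2 + 8*g + 15)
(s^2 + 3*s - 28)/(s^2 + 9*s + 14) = (s - 4)/(s + 2)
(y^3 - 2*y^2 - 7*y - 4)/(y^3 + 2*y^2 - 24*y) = (y^2 + 2*y + 1)/(y*(y + 6))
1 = 1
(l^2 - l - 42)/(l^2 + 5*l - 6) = (l - 7)/(l - 1)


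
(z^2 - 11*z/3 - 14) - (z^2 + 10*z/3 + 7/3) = -7*z - 49/3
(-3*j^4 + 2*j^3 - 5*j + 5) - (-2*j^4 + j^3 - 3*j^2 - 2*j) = -j^4 + j^3 + 3*j^2 - 3*j + 5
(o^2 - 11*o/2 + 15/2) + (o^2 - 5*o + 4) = 2*o^2 - 21*o/2 + 23/2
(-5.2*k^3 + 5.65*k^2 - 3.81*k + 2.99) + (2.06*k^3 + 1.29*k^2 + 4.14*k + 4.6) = -3.14*k^3 + 6.94*k^2 + 0.33*k + 7.59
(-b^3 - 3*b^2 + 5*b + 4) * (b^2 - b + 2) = -b^5 - 2*b^4 + 6*b^3 - 7*b^2 + 6*b + 8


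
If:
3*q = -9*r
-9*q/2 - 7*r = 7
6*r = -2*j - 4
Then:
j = -68/13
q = -42/13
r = 14/13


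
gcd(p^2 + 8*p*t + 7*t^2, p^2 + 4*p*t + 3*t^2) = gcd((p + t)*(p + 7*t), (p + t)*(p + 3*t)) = p + t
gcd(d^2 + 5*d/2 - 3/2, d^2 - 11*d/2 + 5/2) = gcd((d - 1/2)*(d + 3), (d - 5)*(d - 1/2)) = d - 1/2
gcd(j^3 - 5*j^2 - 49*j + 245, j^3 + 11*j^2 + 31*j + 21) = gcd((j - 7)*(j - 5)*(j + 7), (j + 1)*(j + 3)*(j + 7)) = j + 7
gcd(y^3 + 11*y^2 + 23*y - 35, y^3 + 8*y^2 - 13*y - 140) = y^2 + 12*y + 35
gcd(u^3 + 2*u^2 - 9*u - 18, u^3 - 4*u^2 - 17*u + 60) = u - 3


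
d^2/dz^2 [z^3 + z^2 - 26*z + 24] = 6*z + 2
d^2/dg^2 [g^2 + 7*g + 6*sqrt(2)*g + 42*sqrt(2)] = 2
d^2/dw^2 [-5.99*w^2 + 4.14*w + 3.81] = -11.9800000000000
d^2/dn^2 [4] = 0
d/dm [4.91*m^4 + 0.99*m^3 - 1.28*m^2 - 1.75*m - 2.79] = 19.64*m^3 + 2.97*m^2 - 2.56*m - 1.75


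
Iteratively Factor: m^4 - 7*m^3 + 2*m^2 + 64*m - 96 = (m - 2)*(m^3 - 5*m^2 - 8*m + 48) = (m - 4)*(m - 2)*(m^2 - m - 12) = (m - 4)^2*(m - 2)*(m + 3)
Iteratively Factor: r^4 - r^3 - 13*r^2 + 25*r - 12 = (r - 1)*(r^3 - 13*r + 12) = (r - 3)*(r - 1)*(r^2 + 3*r - 4) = (r - 3)*(r - 1)*(r + 4)*(r - 1)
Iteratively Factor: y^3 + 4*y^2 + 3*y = (y + 3)*(y^2 + y) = (y + 1)*(y + 3)*(y)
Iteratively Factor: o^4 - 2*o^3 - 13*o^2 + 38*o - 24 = (o + 4)*(o^3 - 6*o^2 + 11*o - 6) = (o - 3)*(o + 4)*(o^2 - 3*o + 2) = (o - 3)*(o - 1)*(o + 4)*(o - 2)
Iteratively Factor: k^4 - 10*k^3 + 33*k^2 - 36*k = (k)*(k^3 - 10*k^2 + 33*k - 36) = k*(k - 3)*(k^2 - 7*k + 12) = k*(k - 3)^2*(k - 4)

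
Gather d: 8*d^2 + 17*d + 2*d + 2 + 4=8*d^2 + 19*d + 6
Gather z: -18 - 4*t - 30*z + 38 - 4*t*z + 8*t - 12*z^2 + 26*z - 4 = 4*t - 12*z^2 + z*(-4*t - 4) + 16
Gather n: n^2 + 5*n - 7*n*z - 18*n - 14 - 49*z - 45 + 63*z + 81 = n^2 + n*(-7*z - 13) + 14*z + 22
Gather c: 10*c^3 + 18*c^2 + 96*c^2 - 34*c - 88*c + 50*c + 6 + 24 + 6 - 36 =10*c^3 + 114*c^2 - 72*c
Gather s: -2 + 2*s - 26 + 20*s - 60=22*s - 88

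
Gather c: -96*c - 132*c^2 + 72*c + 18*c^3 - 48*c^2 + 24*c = 18*c^3 - 180*c^2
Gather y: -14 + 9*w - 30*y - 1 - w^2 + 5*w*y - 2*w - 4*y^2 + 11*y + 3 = -w^2 + 7*w - 4*y^2 + y*(5*w - 19) - 12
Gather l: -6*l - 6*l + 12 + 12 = 24 - 12*l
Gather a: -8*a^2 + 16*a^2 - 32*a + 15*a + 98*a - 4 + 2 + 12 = 8*a^2 + 81*a + 10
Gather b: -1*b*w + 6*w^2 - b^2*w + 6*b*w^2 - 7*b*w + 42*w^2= -b^2*w + b*(6*w^2 - 8*w) + 48*w^2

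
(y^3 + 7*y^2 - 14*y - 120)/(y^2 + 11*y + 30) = y - 4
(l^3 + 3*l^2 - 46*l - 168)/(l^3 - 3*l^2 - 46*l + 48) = (l^2 - 3*l - 28)/(l^2 - 9*l + 8)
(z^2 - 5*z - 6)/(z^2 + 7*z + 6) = (z - 6)/(z + 6)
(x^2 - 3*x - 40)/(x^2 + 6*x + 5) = (x - 8)/(x + 1)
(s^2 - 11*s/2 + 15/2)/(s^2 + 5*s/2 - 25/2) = (s - 3)/(s + 5)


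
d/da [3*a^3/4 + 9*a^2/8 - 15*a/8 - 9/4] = 9*a^2/4 + 9*a/4 - 15/8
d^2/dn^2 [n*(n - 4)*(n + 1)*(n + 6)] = 12*n^2 + 18*n - 44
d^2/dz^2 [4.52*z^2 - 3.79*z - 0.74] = 9.04000000000000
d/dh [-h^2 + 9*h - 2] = 9 - 2*h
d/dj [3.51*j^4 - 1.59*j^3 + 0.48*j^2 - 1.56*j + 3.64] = 14.04*j^3 - 4.77*j^2 + 0.96*j - 1.56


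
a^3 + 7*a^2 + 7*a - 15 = (a - 1)*(a + 3)*(a + 5)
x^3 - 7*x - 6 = (x - 3)*(x + 1)*(x + 2)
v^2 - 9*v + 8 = (v - 8)*(v - 1)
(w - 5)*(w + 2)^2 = w^3 - w^2 - 16*w - 20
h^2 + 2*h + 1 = (h + 1)^2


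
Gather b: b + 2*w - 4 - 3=b + 2*w - 7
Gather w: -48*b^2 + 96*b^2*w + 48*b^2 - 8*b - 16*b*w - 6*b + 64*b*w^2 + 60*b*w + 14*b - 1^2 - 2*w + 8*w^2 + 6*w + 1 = w^2*(64*b + 8) + w*(96*b^2 + 44*b + 4)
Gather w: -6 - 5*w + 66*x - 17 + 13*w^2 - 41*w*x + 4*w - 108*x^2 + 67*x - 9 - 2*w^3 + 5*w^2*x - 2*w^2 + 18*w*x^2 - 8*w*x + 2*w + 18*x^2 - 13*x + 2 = -2*w^3 + w^2*(5*x + 11) + w*(18*x^2 - 49*x + 1) - 90*x^2 + 120*x - 30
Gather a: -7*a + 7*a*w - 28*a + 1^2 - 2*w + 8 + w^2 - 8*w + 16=a*(7*w - 35) + w^2 - 10*w + 25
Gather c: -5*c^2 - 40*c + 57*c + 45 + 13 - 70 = -5*c^2 + 17*c - 12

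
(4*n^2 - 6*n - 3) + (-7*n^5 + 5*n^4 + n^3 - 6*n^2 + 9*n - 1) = -7*n^5 + 5*n^4 + n^3 - 2*n^2 + 3*n - 4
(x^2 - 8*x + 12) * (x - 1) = x^3 - 9*x^2 + 20*x - 12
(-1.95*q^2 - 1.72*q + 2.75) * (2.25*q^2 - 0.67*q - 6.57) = -4.3875*q^4 - 2.5635*q^3 + 20.1514*q^2 + 9.4579*q - 18.0675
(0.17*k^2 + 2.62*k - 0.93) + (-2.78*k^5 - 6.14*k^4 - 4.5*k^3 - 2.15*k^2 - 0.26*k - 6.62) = -2.78*k^5 - 6.14*k^4 - 4.5*k^3 - 1.98*k^2 + 2.36*k - 7.55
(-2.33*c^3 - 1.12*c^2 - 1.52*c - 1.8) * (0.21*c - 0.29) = -0.4893*c^4 + 0.4405*c^3 + 0.00560000000000005*c^2 + 0.0628*c + 0.522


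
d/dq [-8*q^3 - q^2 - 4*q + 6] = -24*q^2 - 2*q - 4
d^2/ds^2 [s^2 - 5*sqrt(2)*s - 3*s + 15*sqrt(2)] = 2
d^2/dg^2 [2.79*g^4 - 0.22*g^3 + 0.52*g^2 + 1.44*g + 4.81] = 33.48*g^2 - 1.32*g + 1.04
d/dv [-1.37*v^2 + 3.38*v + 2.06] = 3.38 - 2.74*v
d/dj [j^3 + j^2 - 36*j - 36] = 3*j^2 + 2*j - 36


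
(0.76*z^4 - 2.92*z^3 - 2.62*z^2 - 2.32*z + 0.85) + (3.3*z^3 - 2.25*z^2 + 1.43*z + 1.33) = 0.76*z^4 + 0.38*z^3 - 4.87*z^2 - 0.89*z + 2.18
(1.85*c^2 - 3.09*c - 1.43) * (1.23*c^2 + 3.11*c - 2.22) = 2.2755*c^4 + 1.9528*c^3 - 15.4758*c^2 + 2.4125*c + 3.1746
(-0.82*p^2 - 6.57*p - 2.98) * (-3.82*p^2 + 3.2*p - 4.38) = 3.1324*p^4 + 22.4734*p^3 - 6.0488*p^2 + 19.2406*p + 13.0524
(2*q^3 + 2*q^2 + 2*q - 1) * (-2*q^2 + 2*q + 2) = -4*q^5 + 4*q^3 + 10*q^2 + 2*q - 2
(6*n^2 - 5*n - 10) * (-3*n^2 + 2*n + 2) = -18*n^4 + 27*n^3 + 32*n^2 - 30*n - 20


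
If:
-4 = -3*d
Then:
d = 4/3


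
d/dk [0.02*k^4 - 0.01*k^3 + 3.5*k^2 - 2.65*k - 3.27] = 0.08*k^3 - 0.03*k^2 + 7.0*k - 2.65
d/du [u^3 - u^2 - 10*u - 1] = 3*u^2 - 2*u - 10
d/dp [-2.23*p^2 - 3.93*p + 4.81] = -4.46*p - 3.93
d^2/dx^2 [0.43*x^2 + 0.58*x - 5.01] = 0.860000000000000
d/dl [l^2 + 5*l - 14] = 2*l + 5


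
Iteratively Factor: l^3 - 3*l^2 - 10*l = (l - 5)*(l^2 + 2*l) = (l - 5)*(l + 2)*(l)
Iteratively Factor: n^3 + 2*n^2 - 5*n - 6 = (n + 1)*(n^2 + n - 6) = (n - 2)*(n + 1)*(n + 3)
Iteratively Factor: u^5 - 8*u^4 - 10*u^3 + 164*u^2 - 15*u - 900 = (u - 4)*(u^4 - 4*u^3 - 26*u^2 + 60*u + 225) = (u - 5)*(u - 4)*(u^3 + u^2 - 21*u - 45) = (u - 5)*(u - 4)*(u + 3)*(u^2 - 2*u - 15) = (u - 5)*(u - 4)*(u + 3)^2*(u - 5)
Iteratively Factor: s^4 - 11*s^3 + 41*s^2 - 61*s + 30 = (s - 5)*(s^3 - 6*s^2 + 11*s - 6) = (s - 5)*(s - 2)*(s^2 - 4*s + 3) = (s - 5)*(s - 2)*(s - 1)*(s - 3)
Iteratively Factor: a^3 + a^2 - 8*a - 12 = (a - 3)*(a^2 + 4*a + 4) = (a - 3)*(a + 2)*(a + 2)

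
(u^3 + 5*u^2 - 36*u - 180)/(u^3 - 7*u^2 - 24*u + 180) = (u + 6)/(u - 6)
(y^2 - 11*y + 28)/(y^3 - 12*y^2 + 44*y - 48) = (y - 7)/(y^2 - 8*y + 12)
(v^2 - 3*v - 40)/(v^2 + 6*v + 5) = (v - 8)/(v + 1)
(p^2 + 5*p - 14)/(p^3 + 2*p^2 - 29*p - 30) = (p^2 + 5*p - 14)/(p^3 + 2*p^2 - 29*p - 30)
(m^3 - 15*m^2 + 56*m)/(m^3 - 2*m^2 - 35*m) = (m - 8)/(m + 5)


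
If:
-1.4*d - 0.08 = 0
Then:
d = -0.06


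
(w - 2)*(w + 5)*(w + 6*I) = w^3 + 3*w^2 + 6*I*w^2 - 10*w + 18*I*w - 60*I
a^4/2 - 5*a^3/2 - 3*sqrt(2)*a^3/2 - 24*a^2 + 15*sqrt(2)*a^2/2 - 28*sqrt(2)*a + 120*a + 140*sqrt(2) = (a/2 + sqrt(2))*(a - 5)*(a - 7*sqrt(2))*(a + 2*sqrt(2))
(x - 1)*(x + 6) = x^2 + 5*x - 6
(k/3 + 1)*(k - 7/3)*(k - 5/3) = k^3/3 - k^2/3 - 73*k/27 + 35/9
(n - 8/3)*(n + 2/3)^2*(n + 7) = n^4 + 17*n^3/3 - 112*n^2/9 - 620*n/27 - 224/27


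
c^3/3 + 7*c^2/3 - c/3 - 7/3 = (c/3 + 1/3)*(c - 1)*(c + 7)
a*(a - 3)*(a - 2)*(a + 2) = a^4 - 3*a^3 - 4*a^2 + 12*a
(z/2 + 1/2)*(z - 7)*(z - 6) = z^3/2 - 6*z^2 + 29*z/2 + 21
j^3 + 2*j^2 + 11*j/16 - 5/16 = (j - 1/4)*(j + 1)*(j + 5/4)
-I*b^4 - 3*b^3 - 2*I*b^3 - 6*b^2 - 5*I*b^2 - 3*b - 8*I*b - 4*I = (b + 1)*(b - 4*I)*(b + I)*(-I*b - I)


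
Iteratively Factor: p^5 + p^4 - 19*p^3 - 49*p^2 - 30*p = (p + 1)*(p^4 - 19*p^2 - 30*p) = (p - 5)*(p + 1)*(p^3 + 5*p^2 + 6*p) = (p - 5)*(p + 1)*(p + 2)*(p^2 + 3*p) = p*(p - 5)*(p + 1)*(p + 2)*(p + 3)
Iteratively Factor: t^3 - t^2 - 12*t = (t)*(t^2 - t - 12) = t*(t - 4)*(t + 3)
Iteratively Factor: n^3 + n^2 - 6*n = (n - 2)*(n^2 + 3*n) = n*(n - 2)*(n + 3)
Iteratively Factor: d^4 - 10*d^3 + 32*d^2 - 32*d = (d - 2)*(d^3 - 8*d^2 + 16*d) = d*(d - 2)*(d^2 - 8*d + 16) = d*(d - 4)*(d - 2)*(d - 4)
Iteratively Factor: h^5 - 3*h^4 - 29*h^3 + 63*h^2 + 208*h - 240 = (h - 5)*(h^4 + 2*h^3 - 19*h^2 - 32*h + 48) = (h - 5)*(h - 4)*(h^3 + 6*h^2 + 5*h - 12) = (h - 5)*(h - 4)*(h + 3)*(h^2 + 3*h - 4) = (h - 5)*(h - 4)*(h + 3)*(h + 4)*(h - 1)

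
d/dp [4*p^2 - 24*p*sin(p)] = -24*p*cos(p) + 8*p - 24*sin(p)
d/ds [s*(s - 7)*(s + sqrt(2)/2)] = 3*s^2 - 14*s + sqrt(2)*s - 7*sqrt(2)/2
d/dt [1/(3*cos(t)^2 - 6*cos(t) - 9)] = 2*(cos(t) - 1)*sin(t)/(3*(sin(t)^2 + 2*cos(t) + 2)^2)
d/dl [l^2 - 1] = 2*l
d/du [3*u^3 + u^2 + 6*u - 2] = 9*u^2 + 2*u + 6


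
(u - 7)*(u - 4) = u^2 - 11*u + 28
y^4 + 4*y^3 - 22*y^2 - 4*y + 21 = (y - 3)*(y - 1)*(y + 1)*(y + 7)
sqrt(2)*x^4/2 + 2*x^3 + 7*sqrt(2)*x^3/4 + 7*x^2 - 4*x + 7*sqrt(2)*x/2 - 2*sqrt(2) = (x - 1/2)*(x + 4)*(x + sqrt(2))*(sqrt(2)*x/2 + 1)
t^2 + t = t*(t + 1)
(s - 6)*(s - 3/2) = s^2 - 15*s/2 + 9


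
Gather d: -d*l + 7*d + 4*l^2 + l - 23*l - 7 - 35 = d*(7 - l) + 4*l^2 - 22*l - 42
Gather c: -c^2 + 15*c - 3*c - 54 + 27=-c^2 + 12*c - 27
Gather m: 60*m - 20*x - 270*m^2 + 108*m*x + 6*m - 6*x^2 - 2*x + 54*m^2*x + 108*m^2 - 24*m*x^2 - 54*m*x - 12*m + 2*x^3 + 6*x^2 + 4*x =m^2*(54*x - 162) + m*(-24*x^2 + 54*x + 54) + 2*x^3 - 18*x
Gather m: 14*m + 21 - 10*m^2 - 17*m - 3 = -10*m^2 - 3*m + 18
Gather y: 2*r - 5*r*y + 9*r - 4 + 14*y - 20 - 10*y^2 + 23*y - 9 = 11*r - 10*y^2 + y*(37 - 5*r) - 33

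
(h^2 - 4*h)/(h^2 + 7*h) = (h - 4)/(h + 7)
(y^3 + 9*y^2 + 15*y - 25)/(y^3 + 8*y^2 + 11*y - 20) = (y + 5)/(y + 4)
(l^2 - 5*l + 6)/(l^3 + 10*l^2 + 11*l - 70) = (l - 3)/(l^2 + 12*l + 35)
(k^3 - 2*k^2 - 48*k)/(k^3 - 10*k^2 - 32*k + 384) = k/(k - 8)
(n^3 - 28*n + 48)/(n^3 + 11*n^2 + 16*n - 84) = (n - 4)/(n + 7)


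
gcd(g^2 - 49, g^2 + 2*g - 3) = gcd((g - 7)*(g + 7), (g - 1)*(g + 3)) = 1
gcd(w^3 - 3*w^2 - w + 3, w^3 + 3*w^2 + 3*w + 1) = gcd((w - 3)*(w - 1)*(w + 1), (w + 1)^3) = w + 1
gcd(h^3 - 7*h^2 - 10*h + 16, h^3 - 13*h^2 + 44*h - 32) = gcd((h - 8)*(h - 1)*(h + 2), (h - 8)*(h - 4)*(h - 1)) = h^2 - 9*h + 8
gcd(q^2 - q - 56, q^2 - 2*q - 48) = q - 8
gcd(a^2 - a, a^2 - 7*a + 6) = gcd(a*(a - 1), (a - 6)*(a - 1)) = a - 1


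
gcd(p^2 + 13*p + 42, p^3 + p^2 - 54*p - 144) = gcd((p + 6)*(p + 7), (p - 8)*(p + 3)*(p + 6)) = p + 6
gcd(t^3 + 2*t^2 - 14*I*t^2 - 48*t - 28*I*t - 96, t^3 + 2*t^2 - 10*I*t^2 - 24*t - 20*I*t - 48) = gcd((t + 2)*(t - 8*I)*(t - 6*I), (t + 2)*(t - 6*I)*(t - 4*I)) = t^2 + t*(2 - 6*I) - 12*I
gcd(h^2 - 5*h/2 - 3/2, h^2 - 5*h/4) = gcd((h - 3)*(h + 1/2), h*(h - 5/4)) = 1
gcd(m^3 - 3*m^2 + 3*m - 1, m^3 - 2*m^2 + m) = m^2 - 2*m + 1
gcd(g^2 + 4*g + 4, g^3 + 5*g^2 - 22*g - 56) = g + 2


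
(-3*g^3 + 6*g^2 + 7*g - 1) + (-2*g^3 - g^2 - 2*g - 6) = -5*g^3 + 5*g^2 + 5*g - 7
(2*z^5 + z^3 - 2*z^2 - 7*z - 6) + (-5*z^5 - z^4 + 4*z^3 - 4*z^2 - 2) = -3*z^5 - z^4 + 5*z^3 - 6*z^2 - 7*z - 8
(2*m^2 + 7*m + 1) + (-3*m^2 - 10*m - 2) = -m^2 - 3*m - 1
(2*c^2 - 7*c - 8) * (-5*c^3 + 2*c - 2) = -10*c^5 + 35*c^4 + 44*c^3 - 18*c^2 - 2*c + 16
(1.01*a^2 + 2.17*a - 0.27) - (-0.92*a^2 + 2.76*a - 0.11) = 1.93*a^2 - 0.59*a - 0.16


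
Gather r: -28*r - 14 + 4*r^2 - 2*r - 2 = 4*r^2 - 30*r - 16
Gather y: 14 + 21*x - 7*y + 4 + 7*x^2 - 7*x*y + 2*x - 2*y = 7*x^2 + 23*x + y*(-7*x - 9) + 18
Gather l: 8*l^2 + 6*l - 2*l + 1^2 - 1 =8*l^2 + 4*l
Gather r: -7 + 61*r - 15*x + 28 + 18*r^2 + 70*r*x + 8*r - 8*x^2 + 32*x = 18*r^2 + r*(70*x + 69) - 8*x^2 + 17*x + 21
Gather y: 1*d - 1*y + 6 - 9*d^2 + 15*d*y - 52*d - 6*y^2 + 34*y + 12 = -9*d^2 - 51*d - 6*y^2 + y*(15*d + 33) + 18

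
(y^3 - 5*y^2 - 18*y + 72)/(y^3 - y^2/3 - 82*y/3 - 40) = 3*(y - 3)/(3*y + 5)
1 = 1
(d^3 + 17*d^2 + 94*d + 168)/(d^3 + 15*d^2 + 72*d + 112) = (d + 6)/(d + 4)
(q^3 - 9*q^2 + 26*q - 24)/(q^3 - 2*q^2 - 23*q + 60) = (q - 2)/(q + 5)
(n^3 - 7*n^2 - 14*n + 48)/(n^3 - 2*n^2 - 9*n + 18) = (n - 8)/(n - 3)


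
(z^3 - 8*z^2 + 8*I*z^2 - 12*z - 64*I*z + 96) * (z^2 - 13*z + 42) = z^5 - 21*z^4 + 8*I*z^4 + 134*z^3 - 168*I*z^3 - 84*z^2 + 1168*I*z^2 - 1752*z - 2688*I*z + 4032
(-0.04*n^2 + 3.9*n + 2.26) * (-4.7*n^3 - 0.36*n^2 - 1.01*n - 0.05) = 0.188*n^5 - 18.3156*n^4 - 11.9856*n^3 - 4.7506*n^2 - 2.4776*n - 0.113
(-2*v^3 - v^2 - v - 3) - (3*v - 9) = -2*v^3 - v^2 - 4*v + 6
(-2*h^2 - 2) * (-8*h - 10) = 16*h^3 + 20*h^2 + 16*h + 20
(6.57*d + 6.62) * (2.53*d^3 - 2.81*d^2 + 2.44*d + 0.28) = 16.6221*d^4 - 1.7131*d^3 - 2.5714*d^2 + 17.9924*d + 1.8536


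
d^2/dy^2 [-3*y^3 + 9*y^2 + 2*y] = 18 - 18*y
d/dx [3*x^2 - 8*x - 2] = 6*x - 8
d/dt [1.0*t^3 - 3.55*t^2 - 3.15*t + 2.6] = 3.0*t^2 - 7.1*t - 3.15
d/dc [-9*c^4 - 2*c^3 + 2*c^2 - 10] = 2*c*(-18*c^2 - 3*c + 2)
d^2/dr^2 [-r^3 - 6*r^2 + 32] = -6*r - 12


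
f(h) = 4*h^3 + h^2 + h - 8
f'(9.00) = 991.00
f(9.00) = 2998.00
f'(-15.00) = 2671.00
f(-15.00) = -13298.00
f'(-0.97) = 10.35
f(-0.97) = -11.68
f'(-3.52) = 142.64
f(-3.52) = -173.59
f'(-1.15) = 14.57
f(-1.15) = -13.91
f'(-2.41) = 65.88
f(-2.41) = -60.59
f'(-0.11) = 0.93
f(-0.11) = -8.10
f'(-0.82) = 7.43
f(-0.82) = -10.35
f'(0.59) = 6.36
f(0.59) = -6.24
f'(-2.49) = 70.42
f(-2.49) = -66.04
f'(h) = 12*h^2 + 2*h + 1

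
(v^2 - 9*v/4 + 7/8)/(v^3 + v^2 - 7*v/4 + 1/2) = (4*v - 7)/(2*(2*v^2 + 3*v - 2))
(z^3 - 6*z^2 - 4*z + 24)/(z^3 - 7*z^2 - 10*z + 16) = (z^2 - 8*z + 12)/(z^2 - 9*z + 8)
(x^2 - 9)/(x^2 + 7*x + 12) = (x - 3)/(x + 4)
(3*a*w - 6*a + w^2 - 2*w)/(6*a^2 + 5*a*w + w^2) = (w - 2)/(2*a + w)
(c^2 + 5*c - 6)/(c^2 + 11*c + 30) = (c - 1)/(c + 5)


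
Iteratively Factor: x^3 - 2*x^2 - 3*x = (x)*(x^2 - 2*x - 3) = x*(x + 1)*(x - 3)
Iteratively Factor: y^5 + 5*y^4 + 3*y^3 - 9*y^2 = (y + 3)*(y^4 + 2*y^3 - 3*y^2) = (y + 3)^2*(y^3 - y^2) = y*(y + 3)^2*(y^2 - y) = y^2*(y + 3)^2*(y - 1)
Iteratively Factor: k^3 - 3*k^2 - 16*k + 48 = (k - 4)*(k^2 + k - 12) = (k - 4)*(k + 4)*(k - 3)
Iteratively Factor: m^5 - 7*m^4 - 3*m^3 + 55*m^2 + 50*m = (m - 5)*(m^4 - 2*m^3 - 13*m^2 - 10*m) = (m - 5)*(m + 1)*(m^3 - 3*m^2 - 10*m) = (m - 5)*(m + 1)*(m + 2)*(m^2 - 5*m) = m*(m - 5)*(m + 1)*(m + 2)*(m - 5)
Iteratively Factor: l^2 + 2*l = (l + 2)*(l)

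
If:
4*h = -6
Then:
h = -3/2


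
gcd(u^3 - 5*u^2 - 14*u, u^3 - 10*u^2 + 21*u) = u^2 - 7*u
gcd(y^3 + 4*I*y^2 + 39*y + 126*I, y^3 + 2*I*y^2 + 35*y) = y + 7*I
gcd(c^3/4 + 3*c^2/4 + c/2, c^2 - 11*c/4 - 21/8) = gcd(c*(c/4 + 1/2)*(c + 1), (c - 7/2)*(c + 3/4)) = 1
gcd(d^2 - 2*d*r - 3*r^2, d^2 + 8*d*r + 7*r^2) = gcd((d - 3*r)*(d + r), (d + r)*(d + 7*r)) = d + r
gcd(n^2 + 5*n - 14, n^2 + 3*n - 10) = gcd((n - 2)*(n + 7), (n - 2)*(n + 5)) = n - 2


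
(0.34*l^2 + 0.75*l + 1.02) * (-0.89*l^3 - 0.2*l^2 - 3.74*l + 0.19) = -0.3026*l^5 - 0.7355*l^4 - 2.3294*l^3 - 2.9444*l^2 - 3.6723*l + 0.1938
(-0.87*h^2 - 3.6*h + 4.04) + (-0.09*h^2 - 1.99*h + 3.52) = -0.96*h^2 - 5.59*h + 7.56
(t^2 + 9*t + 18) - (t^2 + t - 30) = 8*t + 48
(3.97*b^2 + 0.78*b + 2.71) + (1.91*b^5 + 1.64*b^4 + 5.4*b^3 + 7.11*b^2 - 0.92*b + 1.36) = 1.91*b^5 + 1.64*b^4 + 5.4*b^3 + 11.08*b^2 - 0.14*b + 4.07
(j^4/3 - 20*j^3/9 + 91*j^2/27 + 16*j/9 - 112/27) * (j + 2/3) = j^5/3 - 2*j^4 + 17*j^3/9 + 326*j^2/81 - 80*j/27 - 224/81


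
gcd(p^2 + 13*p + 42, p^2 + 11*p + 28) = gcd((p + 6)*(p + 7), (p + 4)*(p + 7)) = p + 7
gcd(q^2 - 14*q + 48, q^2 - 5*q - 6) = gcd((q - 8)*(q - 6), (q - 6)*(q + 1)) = q - 6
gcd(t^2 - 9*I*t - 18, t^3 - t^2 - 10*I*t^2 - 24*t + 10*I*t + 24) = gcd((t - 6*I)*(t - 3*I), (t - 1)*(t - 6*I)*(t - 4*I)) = t - 6*I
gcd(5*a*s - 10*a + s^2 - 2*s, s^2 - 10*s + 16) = s - 2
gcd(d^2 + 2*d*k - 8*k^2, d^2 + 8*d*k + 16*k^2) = d + 4*k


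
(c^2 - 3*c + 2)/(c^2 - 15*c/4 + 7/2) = 4*(c - 1)/(4*c - 7)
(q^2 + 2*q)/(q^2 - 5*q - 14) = q/(q - 7)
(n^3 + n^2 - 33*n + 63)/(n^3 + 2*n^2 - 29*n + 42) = (n - 3)/(n - 2)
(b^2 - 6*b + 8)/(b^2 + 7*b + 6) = (b^2 - 6*b + 8)/(b^2 + 7*b + 6)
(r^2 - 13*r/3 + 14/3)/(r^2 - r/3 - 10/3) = (3*r - 7)/(3*r + 5)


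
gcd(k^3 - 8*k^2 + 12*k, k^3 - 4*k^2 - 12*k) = k^2 - 6*k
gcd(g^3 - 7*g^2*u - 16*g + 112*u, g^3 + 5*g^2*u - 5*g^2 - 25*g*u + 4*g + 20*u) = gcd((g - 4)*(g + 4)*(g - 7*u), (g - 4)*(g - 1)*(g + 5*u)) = g - 4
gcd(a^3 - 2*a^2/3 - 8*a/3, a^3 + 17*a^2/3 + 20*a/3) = a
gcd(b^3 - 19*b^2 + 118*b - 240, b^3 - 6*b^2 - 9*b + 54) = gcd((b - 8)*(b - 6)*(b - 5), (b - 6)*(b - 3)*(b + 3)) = b - 6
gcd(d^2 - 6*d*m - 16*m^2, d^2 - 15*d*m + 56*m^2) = d - 8*m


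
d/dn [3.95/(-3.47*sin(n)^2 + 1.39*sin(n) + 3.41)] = (27.413*sin(n) - 5.4905)*cos(n)/(-3.47*sin(n)^2 + 1.39*sin(n) + 3.41)^2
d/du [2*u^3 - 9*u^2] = 6*u*(u - 3)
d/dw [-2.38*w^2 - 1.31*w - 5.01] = -4.76*w - 1.31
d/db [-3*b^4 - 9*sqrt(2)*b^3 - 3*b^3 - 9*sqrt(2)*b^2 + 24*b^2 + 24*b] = -12*b^3 - 27*sqrt(2)*b^2 - 9*b^2 - 18*sqrt(2)*b + 48*b + 24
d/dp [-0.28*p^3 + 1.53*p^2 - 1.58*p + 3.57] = -0.84*p^2 + 3.06*p - 1.58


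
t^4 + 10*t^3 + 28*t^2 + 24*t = t*(t + 2)^2*(t + 6)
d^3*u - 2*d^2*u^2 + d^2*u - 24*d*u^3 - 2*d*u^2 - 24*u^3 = (d - 6*u)*(d + 4*u)*(d*u + u)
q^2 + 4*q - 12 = (q - 2)*(q + 6)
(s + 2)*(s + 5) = s^2 + 7*s + 10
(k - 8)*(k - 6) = k^2 - 14*k + 48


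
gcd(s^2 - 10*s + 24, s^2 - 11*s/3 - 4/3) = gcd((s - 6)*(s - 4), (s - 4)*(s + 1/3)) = s - 4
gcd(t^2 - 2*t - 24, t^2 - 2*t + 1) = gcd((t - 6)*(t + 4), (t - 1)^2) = 1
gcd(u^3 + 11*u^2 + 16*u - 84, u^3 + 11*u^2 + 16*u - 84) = u^3 + 11*u^2 + 16*u - 84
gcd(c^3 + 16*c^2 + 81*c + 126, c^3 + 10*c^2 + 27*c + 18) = c^2 + 9*c + 18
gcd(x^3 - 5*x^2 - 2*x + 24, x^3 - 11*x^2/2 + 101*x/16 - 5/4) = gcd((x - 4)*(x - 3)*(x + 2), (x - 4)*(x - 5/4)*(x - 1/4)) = x - 4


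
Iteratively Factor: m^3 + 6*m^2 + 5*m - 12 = (m + 3)*(m^2 + 3*m - 4) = (m + 3)*(m + 4)*(m - 1)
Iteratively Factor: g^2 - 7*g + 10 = (g - 5)*(g - 2)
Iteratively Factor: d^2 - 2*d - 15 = (d + 3)*(d - 5)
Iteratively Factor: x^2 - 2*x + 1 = (x - 1)*(x - 1)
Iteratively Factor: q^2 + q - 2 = (q + 2)*(q - 1)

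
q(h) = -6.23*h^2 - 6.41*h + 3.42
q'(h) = -12.46*h - 6.41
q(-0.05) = 3.72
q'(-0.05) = -5.79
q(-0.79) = 4.60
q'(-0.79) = 3.43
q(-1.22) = 1.97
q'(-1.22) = 8.79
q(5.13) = -193.42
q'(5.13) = -70.33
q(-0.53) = 5.07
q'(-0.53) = 0.19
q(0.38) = 0.08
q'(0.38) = -11.14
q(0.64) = -3.23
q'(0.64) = -14.38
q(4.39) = -144.79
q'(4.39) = -61.11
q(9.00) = -558.90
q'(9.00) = -118.55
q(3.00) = -71.88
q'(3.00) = -43.79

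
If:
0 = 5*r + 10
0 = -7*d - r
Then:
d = 2/7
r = -2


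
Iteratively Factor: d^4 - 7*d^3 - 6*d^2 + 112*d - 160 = (d - 5)*(d^3 - 2*d^2 - 16*d + 32) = (d - 5)*(d - 4)*(d^2 + 2*d - 8) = (d - 5)*(d - 4)*(d + 4)*(d - 2)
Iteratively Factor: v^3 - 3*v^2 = (v)*(v^2 - 3*v) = v^2*(v - 3)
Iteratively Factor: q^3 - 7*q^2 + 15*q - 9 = (q - 3)*(q^2 - 4*q + 3) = (q - 3)*(q - 1)*(q - 3)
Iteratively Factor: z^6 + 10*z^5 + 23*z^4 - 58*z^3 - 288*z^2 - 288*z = (z)*(z^5 + 10*z^4 + 23*z^3 - 58*z^2 - 288*z - 288) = z*(z + 4)*(z^4 + 6*z^3 - z^2 - 54*z - 72) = z*(z - 3)*(z + 4)*(z^3 + 9*z^2 + 26*z + 24) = z*(z - 3)*(z + 2)*(z + 4)*(z^2 + 7*z + 12) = z*(z - 3)*(z + 2)*(z + 4)^2*(z + 3)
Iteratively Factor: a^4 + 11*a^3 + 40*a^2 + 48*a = (a + 4)*(a^3 + 7*a^2 + 12*a) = (a + 4)^2*(a^2 + 3*a) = a*(a + 4)^2*(a + 3)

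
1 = 1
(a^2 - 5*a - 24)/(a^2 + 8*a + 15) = (a - 8)/(a + 5)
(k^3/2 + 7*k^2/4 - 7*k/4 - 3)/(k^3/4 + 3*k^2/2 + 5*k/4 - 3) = (2*k^2 - k - 3)/(k^2 + 2*k - 3)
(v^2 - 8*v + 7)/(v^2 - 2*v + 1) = (v - 7)/(v - 1)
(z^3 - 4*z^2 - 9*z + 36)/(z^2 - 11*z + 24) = (z^2 - z - 12)/(z - 8)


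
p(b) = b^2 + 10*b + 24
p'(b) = 2*b + 10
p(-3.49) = 1.28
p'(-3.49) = 3.02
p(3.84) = 77.15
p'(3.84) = 17.68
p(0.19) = 25.94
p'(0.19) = 10.38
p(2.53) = 55.70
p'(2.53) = 15.06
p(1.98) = 47.72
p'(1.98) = 13.96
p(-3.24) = 2.10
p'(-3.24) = 3.52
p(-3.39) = 1.59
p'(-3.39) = 3.22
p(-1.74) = 9.63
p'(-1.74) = 6.52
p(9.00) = 195.00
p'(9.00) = 28.00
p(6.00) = 120.00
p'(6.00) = 22.00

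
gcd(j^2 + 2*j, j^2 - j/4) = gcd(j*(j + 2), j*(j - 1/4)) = j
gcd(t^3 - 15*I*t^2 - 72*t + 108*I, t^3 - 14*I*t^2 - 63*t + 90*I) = t^2 - 9*I*t - 18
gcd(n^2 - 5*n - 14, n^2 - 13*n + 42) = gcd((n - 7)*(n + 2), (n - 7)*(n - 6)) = n - 7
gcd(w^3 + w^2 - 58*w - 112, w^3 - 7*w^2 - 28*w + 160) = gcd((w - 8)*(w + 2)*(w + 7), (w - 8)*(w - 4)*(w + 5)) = w - 8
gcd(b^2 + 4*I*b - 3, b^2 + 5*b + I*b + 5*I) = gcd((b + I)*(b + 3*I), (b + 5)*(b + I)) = b + I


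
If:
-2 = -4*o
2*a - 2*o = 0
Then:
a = 1/2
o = 1/2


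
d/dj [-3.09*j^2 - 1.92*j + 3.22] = -6.18*j - 1.92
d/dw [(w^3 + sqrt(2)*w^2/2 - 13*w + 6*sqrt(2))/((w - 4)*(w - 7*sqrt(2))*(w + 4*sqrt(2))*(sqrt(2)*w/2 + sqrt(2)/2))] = (-sqrt(2)*w^6 - 2*w^5 - 18*sqrt(2)*w^4 + 21*w^4 - 156*w^3 + 258*sqrt(2)*w^3 + 12*sqrt(2)*w^2 + 510*w^2 - 216*sqrt(2)*w + 1888*w - 3056*sqrt(2) - 2016)/(w^8 - 6*sqrt(2)*w^7 - 6*w^7 - 93*w^6 + 36*sqrt(2)*w^6 + 330*sqrt(2)*w^5 + 588*w^5 - 2160*sqrt(2)*w^4 + 3058*w^4 - 21072*w^3 + 240*sqrt(2)*w^3 + 1632*w^2 + 8064*sqrt(2)*w^2 + 5376*sqrt(2)*w + 75264*w + 50176)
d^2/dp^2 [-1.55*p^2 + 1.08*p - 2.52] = -3.10000000000000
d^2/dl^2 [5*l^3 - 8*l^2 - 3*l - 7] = 30*l - 16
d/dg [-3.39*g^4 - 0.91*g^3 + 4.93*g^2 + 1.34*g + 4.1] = -13.56*g^3 - 2.73*g^2 + 9.86*g + 1.34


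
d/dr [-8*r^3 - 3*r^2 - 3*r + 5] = -24*r^2 - 6*r - 3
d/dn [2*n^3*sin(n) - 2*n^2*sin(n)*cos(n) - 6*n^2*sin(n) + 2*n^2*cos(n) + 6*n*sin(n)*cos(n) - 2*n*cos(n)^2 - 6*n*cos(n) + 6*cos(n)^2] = 2*n^3*cos(n) + 4*n^2*sin(n) - 6*n^2*cos(n) - 2*n^2*cos(2*n) - 6*n*sin(n) + 4*n*cos(n) + 6*n*cos(2*n) - 3*sin(2*n) - 6*cos(n) - cos(2*n) - 1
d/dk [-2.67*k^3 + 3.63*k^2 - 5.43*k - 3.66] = -8.01*k^2 + 7.26*k - 5.43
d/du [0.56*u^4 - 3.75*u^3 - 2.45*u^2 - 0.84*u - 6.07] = 2.24*u^3 - 11.25*u^2 - 4.9*u - 0.84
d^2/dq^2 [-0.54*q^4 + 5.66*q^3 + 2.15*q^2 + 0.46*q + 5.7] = -6.48*q^2 + 33.96*q + 4.3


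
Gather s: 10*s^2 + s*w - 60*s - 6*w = 10*s^2 + s*(w - 60) - 6*w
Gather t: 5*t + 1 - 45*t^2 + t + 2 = -45*t^2 + 6*t + 3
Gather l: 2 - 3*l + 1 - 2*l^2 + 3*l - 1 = 2 - 2*l^2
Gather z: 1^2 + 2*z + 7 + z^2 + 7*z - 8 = z^2 + 9*z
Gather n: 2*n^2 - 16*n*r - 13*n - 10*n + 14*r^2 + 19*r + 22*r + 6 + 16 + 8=2*n^2 + n*(-16*r - 23) + 14*r^2 + 41*r + 30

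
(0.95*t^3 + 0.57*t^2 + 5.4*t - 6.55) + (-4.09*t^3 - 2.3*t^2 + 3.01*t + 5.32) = -3.14*t^3 - 1.73*t^2 + 8.41*t - 1.23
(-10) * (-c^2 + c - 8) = 10*c^2 - 10*c + 80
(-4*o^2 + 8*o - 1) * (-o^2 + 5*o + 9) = 4*o^4 - 28*o^3 + 5*o^2 + 67*o - 9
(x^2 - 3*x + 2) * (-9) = -9*x^2 + 27*x - 18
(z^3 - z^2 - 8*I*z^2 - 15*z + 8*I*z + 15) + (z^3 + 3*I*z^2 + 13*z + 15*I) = 2*z^3 - z^2 - 5*I*z^2 - 2*z + 8*I*z + 15 + 15*I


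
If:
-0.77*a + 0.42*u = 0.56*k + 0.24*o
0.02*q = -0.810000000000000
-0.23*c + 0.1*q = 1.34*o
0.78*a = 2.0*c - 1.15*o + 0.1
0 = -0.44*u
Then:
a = -16.4130434782609*o - 45.0222965440357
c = -5.82608695652174*o - 17.6086956521739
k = 22.1393633540373*o + 61.9056577480491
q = -40.50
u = 0.00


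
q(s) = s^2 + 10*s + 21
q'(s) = 2*s + 10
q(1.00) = 32.00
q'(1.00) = 12.00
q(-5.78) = -3.39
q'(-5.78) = -1.56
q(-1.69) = 6.96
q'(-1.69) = 6.62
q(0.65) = 27.92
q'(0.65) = 11.30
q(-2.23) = 3.67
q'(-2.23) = 5.54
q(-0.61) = 15.27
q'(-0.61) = 8.78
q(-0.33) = 17.81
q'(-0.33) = 9.34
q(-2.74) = 1.11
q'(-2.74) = 4.52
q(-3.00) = 0.00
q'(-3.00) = 4.00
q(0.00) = 21.00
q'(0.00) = 10.00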